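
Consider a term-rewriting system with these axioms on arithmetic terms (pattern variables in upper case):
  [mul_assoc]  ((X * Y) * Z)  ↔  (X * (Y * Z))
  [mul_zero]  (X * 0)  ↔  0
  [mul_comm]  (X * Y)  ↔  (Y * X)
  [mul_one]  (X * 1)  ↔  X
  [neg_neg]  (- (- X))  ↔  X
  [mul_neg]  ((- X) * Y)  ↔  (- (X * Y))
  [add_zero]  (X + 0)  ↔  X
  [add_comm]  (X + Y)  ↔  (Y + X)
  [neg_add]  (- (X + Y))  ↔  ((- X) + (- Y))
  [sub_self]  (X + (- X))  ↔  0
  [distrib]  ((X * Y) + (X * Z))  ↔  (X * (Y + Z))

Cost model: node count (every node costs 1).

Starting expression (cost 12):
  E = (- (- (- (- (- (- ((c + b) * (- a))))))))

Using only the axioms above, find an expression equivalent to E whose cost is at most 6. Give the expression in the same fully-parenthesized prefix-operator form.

((c + b) * (- a))   [cost 6]

(1) (- (- (- (- ((c + b) * (- a))))))  =[neg_neg →]=  (- (- ((c + b) * (- a))))    ⊢ (- (- (- (- ((c + b) * (- a))))))
(2) (- (- (- ((c + b) * (- a)))))  =[neg_neg →]=  (- ((c + b) * (- a)))    ⊢ (- (- ((c + b) * (- a))))
(3) (- (- ((c + b) * (- a))))  =[neg_neg →]=  ((c + b) * (- a))    ⊢ cost 6, within 6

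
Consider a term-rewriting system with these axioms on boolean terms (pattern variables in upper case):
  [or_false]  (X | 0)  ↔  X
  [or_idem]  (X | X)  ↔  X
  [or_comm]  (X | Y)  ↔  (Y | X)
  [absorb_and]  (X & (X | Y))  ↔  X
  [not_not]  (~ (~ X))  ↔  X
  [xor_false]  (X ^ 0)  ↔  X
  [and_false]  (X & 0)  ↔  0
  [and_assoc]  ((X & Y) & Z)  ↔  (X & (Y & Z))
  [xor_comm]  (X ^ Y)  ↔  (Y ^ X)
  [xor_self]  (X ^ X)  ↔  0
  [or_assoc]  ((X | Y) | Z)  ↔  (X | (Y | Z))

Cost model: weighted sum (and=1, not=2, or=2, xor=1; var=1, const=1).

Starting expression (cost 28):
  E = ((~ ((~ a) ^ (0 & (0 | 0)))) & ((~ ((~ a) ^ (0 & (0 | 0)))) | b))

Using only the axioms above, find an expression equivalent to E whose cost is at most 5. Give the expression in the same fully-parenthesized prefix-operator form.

(~ (~ a))   [cost 5]

(1) ((~ ((~ a) ^ (0 & (0 | 0)))) & ((~ ((~ a) ^ (0 & (0 | 0)))) | b))  =[absorb_and →]=  (~ ((~ a) ^ (0 & (0 | 0))))
(2) (0 & (0 | 0))  =[absorb_and →]=  0    ⊢ (~ ((~ a) ^ 0))
(3) ((~ a) ^ 0)  =[xor_false →]=  (~ a)    ⊢ cost 5, within 5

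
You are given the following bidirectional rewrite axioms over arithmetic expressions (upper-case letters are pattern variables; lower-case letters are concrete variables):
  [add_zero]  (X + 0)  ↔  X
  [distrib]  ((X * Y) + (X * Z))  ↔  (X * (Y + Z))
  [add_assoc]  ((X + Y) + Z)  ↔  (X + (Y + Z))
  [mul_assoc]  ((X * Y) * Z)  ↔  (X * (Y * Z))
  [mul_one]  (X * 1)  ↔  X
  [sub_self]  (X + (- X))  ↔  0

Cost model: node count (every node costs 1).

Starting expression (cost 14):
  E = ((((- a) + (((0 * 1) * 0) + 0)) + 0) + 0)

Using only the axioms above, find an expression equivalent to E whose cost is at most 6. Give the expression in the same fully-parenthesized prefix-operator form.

step 1: add_zero (→) rewrites ((((- a) + (((0 * 1) * 0) + 0)) + 0) + 0) into (((- a) + (((0 * 1) * 0) + 0)) + 0)
step 2: add_zero (→) rewrites (((0 * 1) * 0) + 0) into ((0 * 1) * 0), now (((- a) + ((0 * 1) * 0)) + 0)
step 3: mul_one (→) rewrites (0 * 1) into 0, now (((- a) + (0 * 0)) + 0)
step 4: add_zero (→) rewrites (((- a) + (0 * 0)) + 0) into ((- a) + (0 * 0)), reaching cost 6 (bound 6)

((- a) + (0 * 0))   [cost 6]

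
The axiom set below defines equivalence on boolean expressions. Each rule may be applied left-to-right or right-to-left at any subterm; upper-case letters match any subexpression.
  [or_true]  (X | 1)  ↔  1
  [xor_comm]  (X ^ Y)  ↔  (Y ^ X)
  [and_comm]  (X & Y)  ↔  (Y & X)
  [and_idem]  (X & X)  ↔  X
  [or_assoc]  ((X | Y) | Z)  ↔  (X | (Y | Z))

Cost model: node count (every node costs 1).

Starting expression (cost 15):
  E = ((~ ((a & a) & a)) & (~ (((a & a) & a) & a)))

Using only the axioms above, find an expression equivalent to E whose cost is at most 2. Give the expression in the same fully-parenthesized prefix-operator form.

(~ a)   [cost 2]

1. [and_idem →] (a & a)  →  a;  E = ((~ ((a & a) & a)) & (~ ((a & a) & a)))
2. [and_idem →] ((~ ((a & a) & a)) & (~ ((a & a) & a)))  →  (~ ((a & a) & a))
3. [and_idem →] (a & a)  →  a;  E = (~ (a & a))
4. [and_idem →] (a & a)  →  a;  cost 2 ≤ 2, done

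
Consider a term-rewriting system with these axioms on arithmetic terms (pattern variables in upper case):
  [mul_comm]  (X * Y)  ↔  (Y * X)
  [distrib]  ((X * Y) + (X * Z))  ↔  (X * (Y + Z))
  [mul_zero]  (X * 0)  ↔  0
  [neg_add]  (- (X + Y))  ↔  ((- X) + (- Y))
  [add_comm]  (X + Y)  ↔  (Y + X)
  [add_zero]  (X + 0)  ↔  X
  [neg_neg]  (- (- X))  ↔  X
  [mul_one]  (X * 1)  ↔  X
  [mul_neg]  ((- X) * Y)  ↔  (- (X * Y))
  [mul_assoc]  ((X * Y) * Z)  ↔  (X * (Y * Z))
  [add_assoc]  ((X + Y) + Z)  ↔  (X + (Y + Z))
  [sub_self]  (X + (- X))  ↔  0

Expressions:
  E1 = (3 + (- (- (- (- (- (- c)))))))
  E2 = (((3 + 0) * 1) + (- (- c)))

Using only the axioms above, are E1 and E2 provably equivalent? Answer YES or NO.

YES

(1) (- (- (- (- (- (- c))))))  =[neg_neg →]=  (- (- (- (- c))))    ⊢ (3 + (- (- (- (- c)))))
(2) (- (- (- (- c))))  =[neg_neg →]=  (- (- c))    ⊢ (3 + (- (- c)))
(3) 3  =[add_zero ←]=  (3 + 0)    ⊢ ((3 + 0) + (- (- c)))
(4) (3 + 0)  =[mul_one ←]=  ((3 + 0) * 1)    ⊢ E2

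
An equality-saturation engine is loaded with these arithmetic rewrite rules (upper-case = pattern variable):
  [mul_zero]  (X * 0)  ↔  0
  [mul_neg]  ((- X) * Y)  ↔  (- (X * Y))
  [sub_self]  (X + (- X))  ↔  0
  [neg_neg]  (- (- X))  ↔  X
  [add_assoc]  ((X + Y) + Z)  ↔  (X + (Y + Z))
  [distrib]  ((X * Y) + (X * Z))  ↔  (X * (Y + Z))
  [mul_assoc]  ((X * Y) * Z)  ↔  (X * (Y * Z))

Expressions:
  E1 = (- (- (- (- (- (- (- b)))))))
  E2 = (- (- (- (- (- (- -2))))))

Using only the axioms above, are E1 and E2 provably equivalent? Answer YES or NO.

NO

The axioms are sound identities: if E1 ↔* E2 then E1 and E2 evaluate identically under any assignment.
Under b=0: E1 evaluates to 0, E2 to -2. Distinct ⇒ no rewrite sequence connects them.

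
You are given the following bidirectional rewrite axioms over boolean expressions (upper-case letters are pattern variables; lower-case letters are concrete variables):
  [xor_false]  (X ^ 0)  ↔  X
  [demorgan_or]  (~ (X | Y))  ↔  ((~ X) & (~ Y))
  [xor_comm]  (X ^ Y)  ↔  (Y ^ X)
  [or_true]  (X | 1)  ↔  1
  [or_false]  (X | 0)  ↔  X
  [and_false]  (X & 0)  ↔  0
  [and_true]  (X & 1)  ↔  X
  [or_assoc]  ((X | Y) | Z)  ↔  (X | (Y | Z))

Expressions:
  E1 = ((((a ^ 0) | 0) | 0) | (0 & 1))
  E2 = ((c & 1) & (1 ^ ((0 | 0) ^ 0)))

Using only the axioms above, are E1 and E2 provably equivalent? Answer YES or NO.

Every axiom is a valid identity, so a rewrite proof would force E1 and E2 to agree under every assignment.
At a=0, c=1: E1 = 0 but E2 = 1; they differ, so no derivation exists.

NO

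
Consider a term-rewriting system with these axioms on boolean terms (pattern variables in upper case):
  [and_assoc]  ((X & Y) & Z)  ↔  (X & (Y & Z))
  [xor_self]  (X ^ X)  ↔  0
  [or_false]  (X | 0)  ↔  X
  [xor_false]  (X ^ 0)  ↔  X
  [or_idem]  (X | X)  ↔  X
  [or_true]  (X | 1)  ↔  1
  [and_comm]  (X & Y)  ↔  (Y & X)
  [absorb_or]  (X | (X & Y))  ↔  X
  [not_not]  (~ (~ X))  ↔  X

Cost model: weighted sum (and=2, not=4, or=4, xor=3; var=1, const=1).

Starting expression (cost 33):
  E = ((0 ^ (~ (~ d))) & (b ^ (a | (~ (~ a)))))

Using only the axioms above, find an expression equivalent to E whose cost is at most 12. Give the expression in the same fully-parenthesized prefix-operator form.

step 1: not_not (→) rewrites (~ (~ a)) into a, now ((0 ^ (~ (~ d))) & (b ^ (a | a)))
step 2: or_idem (→) rewrites (a | a) into a, now ((0 ^ (~ (~ d))) & (b ^ a))
step 3: not_not (→) rewrites (~ (~ d)) into d, reaching cost 12 (bound 12)

((0 ^ d) & (b ^ a))   [cost 12]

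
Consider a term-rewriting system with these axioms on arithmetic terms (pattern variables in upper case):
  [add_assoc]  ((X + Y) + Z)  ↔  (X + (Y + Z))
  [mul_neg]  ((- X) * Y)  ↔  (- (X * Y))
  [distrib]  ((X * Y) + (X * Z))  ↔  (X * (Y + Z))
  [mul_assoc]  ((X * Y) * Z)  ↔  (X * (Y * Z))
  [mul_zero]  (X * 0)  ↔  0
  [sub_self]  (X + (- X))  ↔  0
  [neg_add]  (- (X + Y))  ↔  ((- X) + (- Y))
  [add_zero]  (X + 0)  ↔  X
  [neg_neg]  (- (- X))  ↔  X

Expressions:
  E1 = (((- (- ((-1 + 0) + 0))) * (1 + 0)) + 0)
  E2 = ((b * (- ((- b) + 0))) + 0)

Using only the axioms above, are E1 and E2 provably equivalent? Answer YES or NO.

NO

Every axiom is a valid identity, so a rewrite proof would force E1 and E2 to agree under every assignment.
At b=0: E1 = -1 but E2 = 0; they differ, so no derivation exists.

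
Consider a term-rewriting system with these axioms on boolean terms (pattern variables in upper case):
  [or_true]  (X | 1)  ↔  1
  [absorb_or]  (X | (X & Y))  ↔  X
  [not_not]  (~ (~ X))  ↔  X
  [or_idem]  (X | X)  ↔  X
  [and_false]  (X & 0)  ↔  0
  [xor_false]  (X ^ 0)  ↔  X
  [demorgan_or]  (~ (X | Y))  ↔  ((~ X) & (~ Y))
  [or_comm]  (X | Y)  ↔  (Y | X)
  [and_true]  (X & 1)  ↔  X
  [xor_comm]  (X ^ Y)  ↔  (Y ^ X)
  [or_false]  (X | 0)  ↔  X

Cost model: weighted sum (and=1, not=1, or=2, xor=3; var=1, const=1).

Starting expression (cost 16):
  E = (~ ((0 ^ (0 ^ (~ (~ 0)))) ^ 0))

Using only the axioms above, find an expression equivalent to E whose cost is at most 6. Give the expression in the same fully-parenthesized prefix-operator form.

(~ (0 ^ 0))   [cost 6]

step 1: not_not (→) rewrites (~ (~ 0)) into 0, now (~ ((0 ^ (0 ^ 0)) ^ 0))
step 2: xor_false (→) rewrites (0 ^ 0) into 0, now (~ ((0 ^ 0) ^ 0))
step 3: xor_false (→) rewrites (0 ^ 0) into 0, reaching cost 6 (bound 6)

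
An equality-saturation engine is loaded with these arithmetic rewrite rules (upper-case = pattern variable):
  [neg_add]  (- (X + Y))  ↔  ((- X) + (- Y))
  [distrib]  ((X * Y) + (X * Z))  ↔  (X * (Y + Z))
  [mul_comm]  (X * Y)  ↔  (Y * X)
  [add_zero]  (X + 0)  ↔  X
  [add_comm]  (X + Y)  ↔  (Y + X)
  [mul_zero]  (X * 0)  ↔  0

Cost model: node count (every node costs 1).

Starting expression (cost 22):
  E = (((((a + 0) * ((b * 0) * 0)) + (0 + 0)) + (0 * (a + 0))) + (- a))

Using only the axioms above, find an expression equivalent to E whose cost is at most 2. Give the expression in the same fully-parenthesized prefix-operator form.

1. [mul_zero →] (b * 0)  →  0;  E = (((((a + 0) * (0 * 0)) + (0 + 0)) + (0 * (a + 0))) + (- a))
2. [add_zero →] (a + 0)  →  a;  E = ((((a * (0 * 0)) + (0 + 0)) + (0 * (a + 0))) + (- a))
3. [add_zero →] (0 + 0)  →  0;  E = ((((a * (0 * 0)) + 0) + (0 * (a + 0))) + (- a))
4. [add_comm →] ((((a * (0 * 0)) + 0) + (0 * (a + 0))) + (- a))  →  ((- a) + (((a * (0 * 0)) + 0) + (0 * (a + 0))))
5. [add_zero →] (a + 0)  →  a;  E = ((- a) + (((a * (0 * 0)) + 0) + (0 * a)))
6. [mul_zero →] (0 * 0)  →  0;  E = ((- a) + (((a * 0) + 0) + (0 * a)))
7. [mul_comm →] (0 * a)  →  (a * 0);  E = ((- a) + (((a * 0) + 0) + (a * 0)))
8. [mul_zero →] (a * 0)  →  0;  E = ((- a) + (((a * 0) + 0) + 0))
9. [add_zero →] (((a * 0) + 0) + 0)  →  ((a * 0) + 0);  E = ((- a) + ((a * 0) + 0))
10. [add_zero →] ((a * 0) + 0)  →  (a * 0);  E = ((- a) + (a * 0))
11. [mul_zero →] (a * 0)  →  0;  E = ((- a) + 0)
12. [add_zero →] ((- a) + 0)  →  (- a);  cost 2 ≤ 2, done

(- a)   [cost 2]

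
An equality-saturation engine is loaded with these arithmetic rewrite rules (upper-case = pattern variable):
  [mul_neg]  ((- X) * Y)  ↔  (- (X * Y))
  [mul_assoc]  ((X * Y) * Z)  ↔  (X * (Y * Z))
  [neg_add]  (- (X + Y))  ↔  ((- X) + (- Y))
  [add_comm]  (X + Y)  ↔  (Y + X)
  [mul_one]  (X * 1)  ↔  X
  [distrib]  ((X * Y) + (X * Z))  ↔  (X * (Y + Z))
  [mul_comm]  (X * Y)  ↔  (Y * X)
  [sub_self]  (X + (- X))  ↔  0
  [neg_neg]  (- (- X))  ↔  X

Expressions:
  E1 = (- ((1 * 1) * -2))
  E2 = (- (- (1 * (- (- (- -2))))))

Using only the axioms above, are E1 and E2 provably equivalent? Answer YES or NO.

YES

(1) ((1 * 1) * -2)  =[mul_comm →]=  (-2 * (1 * 1))    ⊢ (- (-2 * (1 * 1)))
(2) (1 * 1)  =[mul_one →]=  1    ⊢ (- (-2 * 1))
(3) (-2 * 1)  =[mul_one →]=  -2    ⊢ (- -2)
(4) (- -2)  =[mul_one ←]=  ((- -2) * 1)
(5) ((- -2) * 1)  =[mul_comm →]=  (1 * (- -2))
(6) (1 * (- -2))  =[neg_neg ←]=  (- (- (1 * (- -2))))
(7) -2  =[neg_neg ←]=  (- (- -2))    ⊢ E2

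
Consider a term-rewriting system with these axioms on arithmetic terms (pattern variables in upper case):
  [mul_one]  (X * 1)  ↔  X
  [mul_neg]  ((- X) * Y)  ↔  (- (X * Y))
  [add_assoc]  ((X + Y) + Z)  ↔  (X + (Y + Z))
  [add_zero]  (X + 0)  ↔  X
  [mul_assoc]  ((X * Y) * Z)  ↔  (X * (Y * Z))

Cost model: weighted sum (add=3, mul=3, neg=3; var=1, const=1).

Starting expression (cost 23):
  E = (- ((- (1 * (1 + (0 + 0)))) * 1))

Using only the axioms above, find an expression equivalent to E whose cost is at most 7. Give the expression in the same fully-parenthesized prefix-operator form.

1. [add_zero →] (0 + 0)  →  0;  E = (- ((- (1 * (1 + 0))) * 1))
2. [mul_neg →] ((- (1 * (1 + 0))) * 1)  →  (- ((1 * (1 + 0)) * 1));  E = (- (- ((1 * (1 + 0)) * 1)))
3. [add_zero →] (1 + 0)  →  1;  E = (- (- ((1 * 1) * 1)))
4. [mul_one →] (1 * 1)  →  1;  E = (- (- (1 * 1)))
5. [mul_one →] (1 * 1)  →  1;  cost 7 ≤ 7, done

(- (- 1))   [cost 7]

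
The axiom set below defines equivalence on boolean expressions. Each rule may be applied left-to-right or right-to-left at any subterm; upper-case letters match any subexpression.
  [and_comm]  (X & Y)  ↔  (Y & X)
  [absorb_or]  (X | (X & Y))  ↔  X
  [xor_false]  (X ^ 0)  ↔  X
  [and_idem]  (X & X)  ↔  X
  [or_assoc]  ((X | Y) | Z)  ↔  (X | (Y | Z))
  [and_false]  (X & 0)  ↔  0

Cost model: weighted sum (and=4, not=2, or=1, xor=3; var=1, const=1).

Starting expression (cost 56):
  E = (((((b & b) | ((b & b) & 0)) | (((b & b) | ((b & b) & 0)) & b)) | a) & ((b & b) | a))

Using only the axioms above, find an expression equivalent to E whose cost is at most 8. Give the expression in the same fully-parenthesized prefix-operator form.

((b & b) | a)   [cost 8]

(1) (((b & b) | ((b & b) & 0)) | (((b & b) | ((b & b) & 0)) & b))  =[absorb_or →]=  ((b & b) | ((b & b) & 0))    ⊢ ((((b & b) | ((b & b) & 0)) | a) & ((b & b) | a))
(2) ((b & b) | ((b & b) & 0))  =[absorb_or →]=  (b & b)    ⊢ (((b & b) | a) & ((b & b) | a))
(3) (((b & b) | a) & ((b & b) | a))  =[and_idem →]=  ((b & b) | a)    ⊢ cost 8, within 8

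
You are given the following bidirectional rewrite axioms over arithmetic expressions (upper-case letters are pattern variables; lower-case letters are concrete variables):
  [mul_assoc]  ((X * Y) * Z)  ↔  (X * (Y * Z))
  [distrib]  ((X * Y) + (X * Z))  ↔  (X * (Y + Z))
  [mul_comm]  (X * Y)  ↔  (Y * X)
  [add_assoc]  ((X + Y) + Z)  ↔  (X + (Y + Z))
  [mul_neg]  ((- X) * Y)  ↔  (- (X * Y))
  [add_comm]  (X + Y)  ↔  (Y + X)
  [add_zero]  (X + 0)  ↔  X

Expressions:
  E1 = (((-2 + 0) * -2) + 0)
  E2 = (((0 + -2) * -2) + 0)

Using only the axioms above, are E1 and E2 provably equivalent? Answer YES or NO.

YES

1. [mul_comm →] ((-2 + 0) * -2)  →  (-2 * (-2 + 0));  E1 = ((-2 * (-2 + 0)) + 0)
2. [add_zero →] (-2 + 0)  →  -2;  E1 = ((-2 * -2) + 0)
3. [add_zero →] ((-2 * -2) + 0)  →  (-2 * -2)
4. [add_zero ←] -2  →  (-2 + 0);  E1 = ((-2 + 0) * -2)
5. [add_comm →] (-2 + 0)  →  (0 + -2);  E1 = ((0 + -2) * -2)
6. [add_zero ←] ((0 + -2) * -2)  →  (((0 + -2) * -2) + 0);  this is E2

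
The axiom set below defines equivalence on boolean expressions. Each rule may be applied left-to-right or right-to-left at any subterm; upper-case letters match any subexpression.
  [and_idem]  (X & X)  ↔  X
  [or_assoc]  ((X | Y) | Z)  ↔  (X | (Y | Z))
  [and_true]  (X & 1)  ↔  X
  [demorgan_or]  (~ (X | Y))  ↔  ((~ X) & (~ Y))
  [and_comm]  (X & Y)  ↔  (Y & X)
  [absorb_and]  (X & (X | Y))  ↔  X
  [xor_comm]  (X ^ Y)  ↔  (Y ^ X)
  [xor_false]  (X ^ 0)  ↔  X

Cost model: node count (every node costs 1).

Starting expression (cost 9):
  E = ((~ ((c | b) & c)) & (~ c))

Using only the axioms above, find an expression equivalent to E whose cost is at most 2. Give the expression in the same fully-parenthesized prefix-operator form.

1. [and_comm →] ((c | b) & c)  →  (c & (c | b));  E = ((~ (c & (c | b))) & (~ c))
2. [absorb_and →] (c & (c | b))  →  c;  E = ((~ c) & (~ c))
3. [and_idem →] ((~ c) & (~ c))  →  (~ c);  cost 2 ≤ 2, done

(~ c)   [cost 2]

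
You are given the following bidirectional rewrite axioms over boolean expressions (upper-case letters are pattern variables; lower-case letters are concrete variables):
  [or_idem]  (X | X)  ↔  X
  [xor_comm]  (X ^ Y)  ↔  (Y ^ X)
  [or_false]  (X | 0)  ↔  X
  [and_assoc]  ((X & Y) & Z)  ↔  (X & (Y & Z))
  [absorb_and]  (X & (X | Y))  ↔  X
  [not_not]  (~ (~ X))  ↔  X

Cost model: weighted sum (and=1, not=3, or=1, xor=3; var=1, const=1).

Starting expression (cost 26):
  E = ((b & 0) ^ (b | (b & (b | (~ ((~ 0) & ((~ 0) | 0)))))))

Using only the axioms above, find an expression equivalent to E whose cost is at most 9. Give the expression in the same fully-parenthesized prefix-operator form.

((b & 0) ^ (b | b))   [cost 9]

step 1: absorb_and (→) rewrites ((~ 0) & ((~ 0) | 0)) into (~ 0), now ((b & 0) ^ (b | (b & (b | (~ (~ 0))))))
step 2: not_not (→) rewrites (~ (~ 0)) into 0, now ((b & 0) ^ (b | (b & (b | 0))))
step 3: absorb_and (→) rewrites (b & (b | 0)) into b, reaching cost 9 (bound 9)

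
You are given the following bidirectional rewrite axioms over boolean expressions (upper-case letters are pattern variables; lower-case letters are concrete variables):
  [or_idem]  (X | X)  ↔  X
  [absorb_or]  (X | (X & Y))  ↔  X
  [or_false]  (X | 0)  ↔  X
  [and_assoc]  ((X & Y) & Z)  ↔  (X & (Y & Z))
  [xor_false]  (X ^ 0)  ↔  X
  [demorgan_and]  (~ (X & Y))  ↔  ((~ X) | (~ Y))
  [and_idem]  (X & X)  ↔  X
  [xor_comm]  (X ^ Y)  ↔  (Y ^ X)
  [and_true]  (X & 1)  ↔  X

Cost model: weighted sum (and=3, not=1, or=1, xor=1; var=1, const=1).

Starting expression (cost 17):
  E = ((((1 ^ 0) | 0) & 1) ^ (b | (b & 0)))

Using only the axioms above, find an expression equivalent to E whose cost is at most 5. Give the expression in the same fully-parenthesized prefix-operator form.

((1 | 0) ^ b)   [cost 5]

step 1: and_true (→) rewrites (((1 ^ 0) | 0) & 1) into ((1 ^ 0) | 0), now (((1 ^ 0) | 0) ^ (b | (b & 0)))
step 2: xor_false (→) rewrites (1 ^ 0) into 1, now ((1 | 0) ^ (b | (b & 0)))
step 3: absorb_or (→) rewrites (b | (b & 0)) into b, reaching cost 5 (bound 5)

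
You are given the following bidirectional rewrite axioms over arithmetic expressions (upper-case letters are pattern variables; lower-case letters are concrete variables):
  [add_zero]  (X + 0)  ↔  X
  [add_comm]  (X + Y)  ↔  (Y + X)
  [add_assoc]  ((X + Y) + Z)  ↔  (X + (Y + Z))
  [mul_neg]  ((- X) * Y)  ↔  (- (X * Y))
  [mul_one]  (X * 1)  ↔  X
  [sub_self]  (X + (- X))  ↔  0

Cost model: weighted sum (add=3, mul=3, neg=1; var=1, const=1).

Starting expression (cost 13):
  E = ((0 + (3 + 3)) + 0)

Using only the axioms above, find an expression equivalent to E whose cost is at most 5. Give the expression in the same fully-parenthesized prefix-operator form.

(3 + 3)   [cost 5]

(1) (0 + (3 + 3))  =[add_comm →]=  ((3 + 3) + 0)    ⊢ (((3 + 3) + 0) + 0)
(2) ((3 + 3) + 0)  =[add_zero →]=  (3 + 3)    ⊢ ((3 + 3) + 0)
(3) ((3 + 3) + 0)  =[add_zero →]=  (3 + 3)    ⊢ cost 5, within 5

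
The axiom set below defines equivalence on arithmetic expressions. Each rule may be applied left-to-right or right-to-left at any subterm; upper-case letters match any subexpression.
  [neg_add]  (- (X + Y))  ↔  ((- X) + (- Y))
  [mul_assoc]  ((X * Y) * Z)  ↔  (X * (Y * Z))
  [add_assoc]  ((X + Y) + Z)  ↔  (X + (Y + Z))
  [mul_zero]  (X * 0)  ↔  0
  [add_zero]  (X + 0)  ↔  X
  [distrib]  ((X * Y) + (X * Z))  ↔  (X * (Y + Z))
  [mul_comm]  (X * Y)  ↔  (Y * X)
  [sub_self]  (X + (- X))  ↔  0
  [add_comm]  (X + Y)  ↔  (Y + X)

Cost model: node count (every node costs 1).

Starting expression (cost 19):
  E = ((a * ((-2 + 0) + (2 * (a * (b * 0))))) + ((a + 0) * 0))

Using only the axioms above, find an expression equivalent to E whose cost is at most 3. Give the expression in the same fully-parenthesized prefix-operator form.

(-2 * a)   [cost 3]

(1) (b * 0)  =[mul_zero →]=  0    ⊢ ((a * ((-2 + 0) + (2 * (a * 0)))) + ((a + 0) * 0))
(2) (a + 0)  =[add_zero →]=  a    ⊢ ((a * ((-2 + 0) + (2 * (a * 0)))) + (a * 0))
(3) (-2 + 0)  =[add_zero →]=  -2    ⊢ ((a * (-2 + (2 * (a * 0)))) + (a * 0))
(4) (a * (-2 + (2 * (a * 0))))  =[mul_comm →]=  ((-2 + (2 * (a * 0))) * a)    ⊢ (((-2 + (2 * (a * 0))) * a) + (a * 0))
(5) (a * 0)  =[mul_zero →]=  0    ⊢ (((-2 + (2 * 0)) * a) + (a * 0))
(6) (2 * 0)  =[mul_zero →]=  0    ⊢ (((-2 + 0) * a) + (a * 0))
(7) (a * 0)  =[mul_zero →]=  0    ⊢ (((-2 + 0) * a) + 0)
(8) (-2 + 0)  =[add_zero →]=  -2    ⊢ ((-2 * a) + 0)
(9) ((-2 * a) + 0)  =[add_zero →]=  (-2 * a)    ⊢ cost 3, within 3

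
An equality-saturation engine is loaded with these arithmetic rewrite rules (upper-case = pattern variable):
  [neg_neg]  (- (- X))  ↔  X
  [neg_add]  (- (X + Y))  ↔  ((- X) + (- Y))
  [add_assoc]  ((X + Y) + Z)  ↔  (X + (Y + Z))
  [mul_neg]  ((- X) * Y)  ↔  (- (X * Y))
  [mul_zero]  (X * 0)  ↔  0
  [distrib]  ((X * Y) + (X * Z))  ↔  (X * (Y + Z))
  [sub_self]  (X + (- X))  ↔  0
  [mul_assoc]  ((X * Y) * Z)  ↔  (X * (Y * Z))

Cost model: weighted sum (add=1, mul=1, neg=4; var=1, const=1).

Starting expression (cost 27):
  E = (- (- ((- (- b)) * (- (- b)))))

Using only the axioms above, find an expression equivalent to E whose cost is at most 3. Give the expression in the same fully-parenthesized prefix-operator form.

(b * b)   [cost 3]

1. [neg_neg →] (- (- b))  →  b;  E = (- (- ((- (- b)) * b)))
2. [neg_neg →] (- (- ((- (- b)) * b)))  →  ((- (- b)) * b)
3. [neg_neg →] (- (- b))  →  b;  cost 3 ≤ 3, done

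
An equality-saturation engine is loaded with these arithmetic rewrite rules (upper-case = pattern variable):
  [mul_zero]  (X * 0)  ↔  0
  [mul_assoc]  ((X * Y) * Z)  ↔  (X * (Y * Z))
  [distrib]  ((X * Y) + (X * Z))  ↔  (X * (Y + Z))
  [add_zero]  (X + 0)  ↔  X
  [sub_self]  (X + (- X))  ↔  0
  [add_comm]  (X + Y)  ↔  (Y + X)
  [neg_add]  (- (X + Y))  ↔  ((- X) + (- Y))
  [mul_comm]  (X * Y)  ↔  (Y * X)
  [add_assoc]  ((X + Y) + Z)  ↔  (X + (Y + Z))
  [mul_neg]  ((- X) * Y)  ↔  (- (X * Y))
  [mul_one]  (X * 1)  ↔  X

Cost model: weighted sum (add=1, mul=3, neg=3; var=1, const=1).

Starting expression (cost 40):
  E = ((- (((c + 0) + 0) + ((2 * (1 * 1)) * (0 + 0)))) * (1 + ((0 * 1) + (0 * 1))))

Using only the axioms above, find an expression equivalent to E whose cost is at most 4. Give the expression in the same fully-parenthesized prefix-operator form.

step 1: mul_one (→) rewrites (1 * 1) into 1, now ((- (((c + 0) + 0) + ((2 * 1) * (0 + 0)))) * (1 + ((0 * 1) + (0 * 1))))
step 2: add_zero (→) rewrites (c + 0) into c, now ((- ((c + 0) + ((2 * 1) * (0 + 0)))) * (1 + ((0 * 1) + (0 * 1))))
step 3: mul_one (→) rewrites (0 * 1) into 0, now ((- ((c + 0) + ((2 * 1) * (0 + 0)))) * (1 + ((0 * 1) + 0)))
step 4: add_zero (→) rewrites ((0 * 1) + 0) into (0 * 1), now ((- ((c + 0) + ((2 * 1) * (0 + 0)))) * (1 + (0 * 1)))
step 5: mul_one (→) rewrites (2 * 1) into 2, now ((- ((c + 0) + (2 * (0 + 0)))) * (1 + (0 * 1)))
step 6: add_zero (→) rewrites (c + 0) into c, now ((- (c + (2 * (0 + 0)))) * (1 + (0 * 1)))
step 7: add_zero (→) rewrites (0 + 0) into 0, now ((- (c + (2 * 0))) * (1 + (0 * 1)))
step 8: mul_one (→) rewrites (0 * 1) into 0, now ((- (c + (2 * 0))) * (1 + 0))
step 9: add_zero (→) rewrites (1 + 0) into 1, now ((- (c + (2 * 0))) * 1)
step 10: mul_one (→) rewrites ((- (c + (2 * 0))) * 1) into (- (c + (2 * 0)))
step 11: mul_zero (→) rewrites (2 * 0) into 0, now (- (c + 0))
step 12: add_zero (→) rewrites (c + 0) into c, reaching cost 4 (bound 4)

(- c)   [cost 4]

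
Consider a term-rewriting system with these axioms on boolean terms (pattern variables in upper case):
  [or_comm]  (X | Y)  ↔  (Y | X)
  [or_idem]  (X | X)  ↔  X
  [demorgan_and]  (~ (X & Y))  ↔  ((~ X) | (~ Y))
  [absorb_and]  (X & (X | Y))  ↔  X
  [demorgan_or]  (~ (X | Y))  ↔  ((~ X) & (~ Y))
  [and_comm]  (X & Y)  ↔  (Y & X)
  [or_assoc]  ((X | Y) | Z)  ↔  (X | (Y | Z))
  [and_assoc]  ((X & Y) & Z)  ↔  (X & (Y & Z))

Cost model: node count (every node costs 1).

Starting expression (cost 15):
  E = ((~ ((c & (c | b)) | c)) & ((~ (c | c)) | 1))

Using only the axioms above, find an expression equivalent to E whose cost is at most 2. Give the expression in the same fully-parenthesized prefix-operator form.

(~ c)   [cost 2]

(1) (c & (c | b))  =[absorb_and →]=  c    ⊢ ((~ (c | c)) & ((~ (c | c)) | 1))
(2) ((~ (c | c)) & ((~ (c | c)) | 1))  =[absorb_and →]=  (~ (c | c))
(3) (c | c)  =[or_idem →]=  c    ⊢ cost 2, within 2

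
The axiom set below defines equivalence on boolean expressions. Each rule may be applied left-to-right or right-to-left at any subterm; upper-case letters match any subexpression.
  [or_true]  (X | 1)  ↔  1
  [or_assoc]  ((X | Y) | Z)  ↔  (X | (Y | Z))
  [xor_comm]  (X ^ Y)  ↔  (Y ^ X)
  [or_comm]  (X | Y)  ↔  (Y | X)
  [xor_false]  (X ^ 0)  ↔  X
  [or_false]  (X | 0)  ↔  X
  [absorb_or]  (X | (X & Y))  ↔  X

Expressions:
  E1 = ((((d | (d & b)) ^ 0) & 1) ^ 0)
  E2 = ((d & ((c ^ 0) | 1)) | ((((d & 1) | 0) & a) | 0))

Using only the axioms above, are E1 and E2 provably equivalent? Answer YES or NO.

step 1: xor_false (→) rewrites ((((d | (d & b)) ^ 0) & 1) ^ 0) into (((d | (d & b)) ^ 0) & 1)
step 2: absorb_or (→) rewrites (d | (d & b)) into d, now ((d ^ 0) & 1)
step 3: xor_false (→) rewrites (d ^ 0) into d, now (d & 1)
step 4: absorb_or (←) rewrites (d & 1) into ((d & 1) | ((d & 1) & a))
step 5: or_false (←) rewrites (d & 1) into ((d & 1) | 0), now ((d & 1) | (((d & 1) | 0) & a))
step 6: or_true (←) rewrites 1 into (c | 1), now ((d & (c | 1)) | (((d & 1) | 0) & a))
step 7: xor_false (←) rewrites c into (c ^ 0), now ((d & ((c ^ 0) | 1)) | (((d & 1) | 0) & a))
step 8: or_false (←) rewrites (((d & 1) | 0) & a) into ((((d & 1) | 0) & a) | 0), which is E2

YES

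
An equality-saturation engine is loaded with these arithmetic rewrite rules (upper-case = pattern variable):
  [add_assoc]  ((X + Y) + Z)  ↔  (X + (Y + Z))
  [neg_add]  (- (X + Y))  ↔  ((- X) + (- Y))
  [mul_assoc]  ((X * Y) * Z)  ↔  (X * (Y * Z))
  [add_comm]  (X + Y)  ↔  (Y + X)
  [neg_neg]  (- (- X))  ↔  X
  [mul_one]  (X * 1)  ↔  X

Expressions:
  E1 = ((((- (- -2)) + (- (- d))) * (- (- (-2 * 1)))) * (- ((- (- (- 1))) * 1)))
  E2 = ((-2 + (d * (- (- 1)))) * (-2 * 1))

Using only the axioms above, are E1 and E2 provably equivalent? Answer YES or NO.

YES

1. [mul_one →] ((- (- (- 1))) * 1)  →  (- (- (- 1)));  E1 = ((((- (- -2)) + (- (- d))) * (- (- (-2 * 1)))) * (- (- (- (- 1)))))
2. [neg_neg →] (- (- (- 1)))  →  (- 1);  E1 = ((((- (- -2)) + (- (- d))) * (- (- (-2 * 1)))) * (- (- 1)))
3. [neg_neg →] (- (- -2))  →  -2;  E1 = (((-2 + (- (- d))) * (- (- (-2 * 1)))) * (- (- 1)))
4. [mul_one →] (-2 * 1)  →  -2;  E1 = (((-2 + (- (- d))) * (- (- -2))) * (- (- 1)))
5. [neg_neg →] (- (- -2))  →  -2;  E1 = (((-2 + (- (- d))) * -2) * (- (- 1)))
6. [neg_neg →] (- (- d))  →  d;  E1 = (((-2 + d) * -2) * (- (- 1)))
7. [neg_neg →] (- (- 1))  →  1;  E1 = (((-2 + d) * -2) * 1)
8. [mul_one →] (((-2 + d) * -2) * 1)  →  ((-2 + d) * -2)
9. [mul_one ←] -2  →  (-2 * 1);  E1 = ((-2 + d) * (-2 * 1))
10. [mul_one ←] d  →  (d * 1);  E1 = ((-2 + (d * 1)) * (-2 * 1))
11. [neg_neg ←] 1  →  (- (- 1));  this is E2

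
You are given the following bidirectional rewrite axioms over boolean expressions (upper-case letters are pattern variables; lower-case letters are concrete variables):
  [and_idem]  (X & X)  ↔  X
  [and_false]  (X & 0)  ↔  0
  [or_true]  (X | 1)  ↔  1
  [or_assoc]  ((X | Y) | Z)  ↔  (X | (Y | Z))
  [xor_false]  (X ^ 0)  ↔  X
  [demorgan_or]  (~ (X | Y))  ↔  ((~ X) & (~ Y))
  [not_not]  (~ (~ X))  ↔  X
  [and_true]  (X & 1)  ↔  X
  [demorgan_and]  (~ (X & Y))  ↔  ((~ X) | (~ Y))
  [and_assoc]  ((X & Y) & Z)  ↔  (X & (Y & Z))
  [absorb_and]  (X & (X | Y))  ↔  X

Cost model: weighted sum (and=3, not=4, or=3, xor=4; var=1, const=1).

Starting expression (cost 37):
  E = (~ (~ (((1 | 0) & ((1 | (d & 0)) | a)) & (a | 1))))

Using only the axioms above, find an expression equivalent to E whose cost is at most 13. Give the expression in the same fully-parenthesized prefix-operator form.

(1) (d & 0)  =[and_false →]=  0    ⊢ (~ (~ (((1 | 0) & ((1 | 0) | a)) & (a | 1))))
(2) ((1 | 0) & ((1 | 0) | a))  =[absorb_and →]=  (1 | 0)    ⊢ (~ (~ ((1 | 0) & (a | 1))))
(3) (~ (~ ((1 | 0) & (a | 1))))  =[not_not →]=  ((1 | 0) & (a | 1))    ⊢ cost 13, within 13

((1 | 0) & (a | 1))   [cost 13]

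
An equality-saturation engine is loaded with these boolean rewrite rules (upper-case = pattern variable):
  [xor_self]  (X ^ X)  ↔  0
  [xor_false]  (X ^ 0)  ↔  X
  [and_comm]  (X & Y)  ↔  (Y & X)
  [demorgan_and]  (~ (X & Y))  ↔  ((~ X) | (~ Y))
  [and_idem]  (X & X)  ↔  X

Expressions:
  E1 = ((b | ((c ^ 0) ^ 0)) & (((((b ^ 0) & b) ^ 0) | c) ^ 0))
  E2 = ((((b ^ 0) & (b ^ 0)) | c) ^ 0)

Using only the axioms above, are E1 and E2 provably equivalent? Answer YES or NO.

YES

1. [xor_false →] (b ^ 0)  →  b;  E1 = ((b | ((c ^ 0) ^ 0)) & ((((b & b) ^ 0) | c) ^ 0))
2. [xor_false →] ((b & b) ^ 0)  →  (b & b);  E1 = ((b | ((c ^ 0) ^ 0)) & (((b & b) | c) ^ 0))
3. [and_idem →] (b & b)  →  b;  E1 = ((b | ((c ^ 0) ^ 0)) & ((b | c) ^ 0))
4. [xor_false →] ((b | c) ^ 0)  →  (b | c);  E1 = ((b | ((c ^ 0) ^ 0)) & (b | c))
5. [xor_false →] ((c ^ 0) ^ 0)  →  (c ^ 0);  E1 = ((b | (c ^ 0)) & (b | c))
6. [xor_false →] (c ^ 0)  →  c;  E1 = ((b | c) & (b | c))
7. [and_idem →] ((b | c) & (b | c))  →  (b | c)
8. [xor_false ←] b  →  (b ^ 0);  E1 = ((b ^ 0) | c)
9. [and_idem ←] (b ^ 0)  →  ((b ^ 0) & (b ^ 0));  E1 = (((b ^ 0) & (b ^ 0)) | c)
10. [xor_false ←] (((b ^ 0) & (b ^ 0)) | c)  →  ((((b ^ 0) & (b ^ 0)) | c) ^ 0);  this is E2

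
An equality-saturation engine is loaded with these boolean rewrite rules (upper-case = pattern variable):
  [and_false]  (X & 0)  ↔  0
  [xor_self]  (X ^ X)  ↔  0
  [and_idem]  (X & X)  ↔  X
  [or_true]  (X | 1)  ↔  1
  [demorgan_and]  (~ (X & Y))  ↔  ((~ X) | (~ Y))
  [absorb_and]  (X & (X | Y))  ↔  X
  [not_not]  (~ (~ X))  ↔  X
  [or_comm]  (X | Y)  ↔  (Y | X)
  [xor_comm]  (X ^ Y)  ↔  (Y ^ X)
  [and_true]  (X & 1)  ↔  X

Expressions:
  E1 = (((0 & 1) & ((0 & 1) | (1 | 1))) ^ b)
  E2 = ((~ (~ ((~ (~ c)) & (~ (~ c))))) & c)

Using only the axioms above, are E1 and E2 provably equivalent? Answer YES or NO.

NO

Every axiom is a valid identity, so a rewrite proof would force E1 and E2 to agree under every assignment.
At b=0, c=1: E1 = 0 but E2 = 1; they differ, so no derivation exists.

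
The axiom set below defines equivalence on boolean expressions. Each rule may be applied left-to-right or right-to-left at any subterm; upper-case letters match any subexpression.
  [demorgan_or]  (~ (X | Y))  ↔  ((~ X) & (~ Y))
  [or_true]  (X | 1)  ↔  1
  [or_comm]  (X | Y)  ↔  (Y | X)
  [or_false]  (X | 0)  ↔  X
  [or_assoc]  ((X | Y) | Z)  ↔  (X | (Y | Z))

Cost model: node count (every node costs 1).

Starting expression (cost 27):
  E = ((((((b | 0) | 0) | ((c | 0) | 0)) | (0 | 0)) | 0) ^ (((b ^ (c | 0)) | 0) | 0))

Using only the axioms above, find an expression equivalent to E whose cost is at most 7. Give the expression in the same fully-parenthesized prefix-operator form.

1. [or_assoc →] (((((b | 0) | 0) | ((c | 0) | 0)) | (0 | 0)) | 0)  →  ((((b | 0) | 0) | ((c | 0) | 0)) | ((0 | 0) | 0));  E = (((((b | 0) | 0) | ((c | 0) | 0)) | ((0 | 0) | 0)) ^ (((b ^ (c | 0)) | 0) | 0))
2. [or_false →] (b | 0)  →  b;  E = ((((b | 0) | ((c | 0) | 0)) | ((0 | 0) | 0)) ^ (((b ^ (c | 0)) | 0) | 0))
3. [or_false →] ((c | 0) | 0)  →  (c | 0);  E = ((((b | 0) | (c | 0)) | ((0 | 0) | 0)) ^ (((b ^ (c | 0)) | 0) | 0))
4. [or_false →] (c | 0)  →  c;  E = ((((b | 0) | (c | 0)) | ((0 | 0) | 0)) ^ (((b ^ c) | 0) | 0))
5. [or_false →] (c | 0)  →  c;  E = ((((b | 0) | c) | ((0 | 0) | 0)) ^ (((b ^ c) | 0) | 0))
6. [or_false →] (((b ^ c) | 0) | 0)  →  ((b ^ c) | 0);  E = ((((b | 0) | c) | ((0 | 0) | 0)) ^ ((b ^ c) | 0))
7. [or_false →] (0 | 0)  →  0;  E = ((((b | 0) | c) | (0 | 0)) ^ ((b ^ c) | 0))
8. [or_false →] (0 | 0)  →  0;  E = ((((b | 0) | c) | 0) ^ ((b ^ c) | 0))
9. [or_false →] ((b ^ c) | 0)  →  (b ^ c);  E = ((((b | 0) | c) | 0) ^ (b ^ c))
10. [or_false →] (b | 0)  →  b;  E = (((b | c) | 0) ^ (b ^ c))
11. [or_false →] ((b | c) | 0)  →  (b | c);  cost 7 ≤ 7, done

((b | c) ^ (b ^ c))   [cost 7]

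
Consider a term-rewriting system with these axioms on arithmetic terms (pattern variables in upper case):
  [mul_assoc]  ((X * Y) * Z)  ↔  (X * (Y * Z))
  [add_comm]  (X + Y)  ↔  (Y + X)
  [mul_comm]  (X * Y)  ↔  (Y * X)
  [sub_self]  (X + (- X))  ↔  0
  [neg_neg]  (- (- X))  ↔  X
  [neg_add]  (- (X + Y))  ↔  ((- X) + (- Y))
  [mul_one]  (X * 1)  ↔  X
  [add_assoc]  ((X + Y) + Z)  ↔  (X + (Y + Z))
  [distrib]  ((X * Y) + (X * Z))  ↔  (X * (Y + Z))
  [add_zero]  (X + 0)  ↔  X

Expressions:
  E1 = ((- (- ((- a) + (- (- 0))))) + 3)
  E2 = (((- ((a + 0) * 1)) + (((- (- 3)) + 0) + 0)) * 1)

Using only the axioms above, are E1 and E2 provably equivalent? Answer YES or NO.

step 1: neg_neg (→) rewrites (- (- 0)) into 0, now ((- (- ((- a) + 0))) + 3)
step 2: add_zero (→) rewrites ((- a) + 0) into (- a), now ((- (- (- a))) + 3)
step 3: neg_neg (→) rewrites (- (- (- a))) into (- a), now ((- a) + 3)
step 4: add_zero (←) rewrites 3 into (3 + 0), now ((- a) + (3 + 0))
step 5: neg_neg (←) rewrites 3 into (- (- 3)), now ((- a) + ((- (- 3)) + 0))
step 6: add_zero (←) rewrites a into (a + 0), now ((- (a + 0)) + ((- (- 3)) + 0))
step 7: mul_one (←) rewrites ((- (a + 0)) + ((- (- 3)) + 0)) into (((- (a + 0)) + ((- (- 3)) + 0)) * 1)
step 8: mul_one (←) rewrites (a + 0) into ((a + 0) * 1), now (((- ((a + 0) * 1)) + ((- (- 3)) + 0)) * 1)
step 9: add_zero (←) rewrites (- (- 3)) into ((- (- 3)) + 0), which is E2

YES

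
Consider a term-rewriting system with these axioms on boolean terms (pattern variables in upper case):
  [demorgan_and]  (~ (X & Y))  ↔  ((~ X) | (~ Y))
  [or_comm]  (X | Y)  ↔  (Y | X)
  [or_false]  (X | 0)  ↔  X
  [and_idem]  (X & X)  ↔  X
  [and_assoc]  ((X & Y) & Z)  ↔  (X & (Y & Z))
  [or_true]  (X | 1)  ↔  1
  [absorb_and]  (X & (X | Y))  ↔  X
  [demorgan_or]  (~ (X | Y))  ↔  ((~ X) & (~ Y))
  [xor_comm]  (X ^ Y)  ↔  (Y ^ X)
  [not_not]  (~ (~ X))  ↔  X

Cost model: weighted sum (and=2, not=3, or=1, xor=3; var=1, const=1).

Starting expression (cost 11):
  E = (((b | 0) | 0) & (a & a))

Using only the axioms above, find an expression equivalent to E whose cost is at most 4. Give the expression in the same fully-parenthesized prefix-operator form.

(b & a)   [cost 4]

1. [or_false →] ((b | 0) | 0)  →  (b | 0);  E = ((b | 0) & (a & a))
2. [or_false →] (b | 0)  →  b;  E = (b & (a & a))
3. [and_idem →] (a & a)  →  a;  cost 4 ≤ 4, done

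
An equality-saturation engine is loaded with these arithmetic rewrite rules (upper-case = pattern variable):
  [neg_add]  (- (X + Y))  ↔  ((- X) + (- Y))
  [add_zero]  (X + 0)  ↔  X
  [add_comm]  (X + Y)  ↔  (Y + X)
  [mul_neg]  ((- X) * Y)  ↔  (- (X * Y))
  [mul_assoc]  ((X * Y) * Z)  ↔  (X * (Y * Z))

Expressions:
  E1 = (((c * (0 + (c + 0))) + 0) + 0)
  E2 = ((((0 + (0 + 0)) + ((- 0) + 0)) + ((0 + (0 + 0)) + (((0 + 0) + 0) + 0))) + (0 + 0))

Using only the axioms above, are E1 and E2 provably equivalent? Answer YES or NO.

NO

Every axiom is a valid identity, so a rewrite proof would force E1 and E2 to agree under every assignment.
At c=1: E1 = 1 but E2 = 0; they differ, so no derivation exists.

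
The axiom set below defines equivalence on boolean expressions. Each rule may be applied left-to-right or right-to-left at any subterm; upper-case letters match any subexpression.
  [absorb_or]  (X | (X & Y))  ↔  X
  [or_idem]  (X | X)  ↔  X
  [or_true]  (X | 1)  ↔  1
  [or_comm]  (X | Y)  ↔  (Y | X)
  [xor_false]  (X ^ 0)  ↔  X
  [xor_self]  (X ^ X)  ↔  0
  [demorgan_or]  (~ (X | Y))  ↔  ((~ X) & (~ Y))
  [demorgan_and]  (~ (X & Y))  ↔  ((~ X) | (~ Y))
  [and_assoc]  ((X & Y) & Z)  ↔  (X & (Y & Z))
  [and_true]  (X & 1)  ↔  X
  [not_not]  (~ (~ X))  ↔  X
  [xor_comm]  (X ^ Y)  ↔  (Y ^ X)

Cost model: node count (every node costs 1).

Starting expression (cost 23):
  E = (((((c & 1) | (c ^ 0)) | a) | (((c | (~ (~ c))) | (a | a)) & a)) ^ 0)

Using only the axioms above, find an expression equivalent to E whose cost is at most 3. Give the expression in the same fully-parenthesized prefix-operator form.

(c | a)   [cost 3]

step 1: not_not (→) rewrites (~ (~ c)) into c, now (((((c & 1) | (c ^ 0)) | a) | (((c | c) | (a | a)) & a)) ^ 0)
step 2: or_idem (→) rewrites (a | a) into a, now (((((c & 1) | (c ^ 0)) | a) | (((c | c) | a) & a)) ^ 0)
step 3: and_true (→) rewrites (c & 1) into c, now ((((c | (c ^ 0)) | a) | (((c | c) | a) & a)) ^ 0)
step 4: xor_false (→) rewrites (c ^ 0) into c, now ((((c | c) | a) | (((c | c) | a) & a)) ^ 0)
step 5: absorb_or (→) rewrites (((c | c) | a) | (((c | c) | a) & a)) into ((c | c) | a), now (((c | c) | a) ^ 0)
step 6: xor_false (→) rewrites (((c | c) | a) ^ 0) into ((c | c) | a)
step 7: or_idem (→) rewrites (c | c) into c, reaching cost 3 (bound 3)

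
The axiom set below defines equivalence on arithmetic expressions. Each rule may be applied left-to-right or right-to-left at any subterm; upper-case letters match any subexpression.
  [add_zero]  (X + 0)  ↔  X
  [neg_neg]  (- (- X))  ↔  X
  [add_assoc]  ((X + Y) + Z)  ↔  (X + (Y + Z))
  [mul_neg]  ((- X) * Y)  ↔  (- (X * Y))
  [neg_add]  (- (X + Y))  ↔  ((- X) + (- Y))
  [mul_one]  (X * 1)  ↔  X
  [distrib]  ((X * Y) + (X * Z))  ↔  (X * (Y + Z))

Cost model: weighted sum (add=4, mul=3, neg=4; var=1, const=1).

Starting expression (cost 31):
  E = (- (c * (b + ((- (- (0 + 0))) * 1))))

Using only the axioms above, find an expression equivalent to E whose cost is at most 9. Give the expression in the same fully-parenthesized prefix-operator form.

(1) (- (- (0 + 0)))  =[neg_neg →]=  (0 + 0)    ⊢ (- (c * (b + ((0 + 0) * 1))))
(2) (0 + 0)  =[add_zero →]=  0    ⊢ (- (c * (b + (0 * 1))))
(3) (0 * 1)  =[mul_one →]=  0    ⊢ (- (c * (b + 0)))
(4) (b + 0)  =[add_zero →]=  b    ⊢ cost 9, within 9

(- (c * b))   [cost 9]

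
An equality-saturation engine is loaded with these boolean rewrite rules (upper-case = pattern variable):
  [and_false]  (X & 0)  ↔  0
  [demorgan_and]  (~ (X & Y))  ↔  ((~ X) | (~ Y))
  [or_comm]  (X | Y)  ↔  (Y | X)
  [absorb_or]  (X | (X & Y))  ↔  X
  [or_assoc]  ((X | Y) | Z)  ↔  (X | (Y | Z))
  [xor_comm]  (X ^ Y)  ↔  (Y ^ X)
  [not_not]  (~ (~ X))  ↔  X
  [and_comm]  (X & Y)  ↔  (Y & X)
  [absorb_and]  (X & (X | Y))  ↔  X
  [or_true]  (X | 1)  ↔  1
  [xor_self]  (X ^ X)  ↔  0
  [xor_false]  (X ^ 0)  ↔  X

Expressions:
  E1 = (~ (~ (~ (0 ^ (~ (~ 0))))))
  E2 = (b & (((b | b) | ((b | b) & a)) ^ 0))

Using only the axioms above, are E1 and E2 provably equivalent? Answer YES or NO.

NO

The axioms are sound identities: if E1 ↔* E2 then E1 and E2 evaluate identically under any assignment.
Under a=0, b=0: E1 evaluates to 1, E2 to 0. Distinct ⇒ no rewrite sequence connects them.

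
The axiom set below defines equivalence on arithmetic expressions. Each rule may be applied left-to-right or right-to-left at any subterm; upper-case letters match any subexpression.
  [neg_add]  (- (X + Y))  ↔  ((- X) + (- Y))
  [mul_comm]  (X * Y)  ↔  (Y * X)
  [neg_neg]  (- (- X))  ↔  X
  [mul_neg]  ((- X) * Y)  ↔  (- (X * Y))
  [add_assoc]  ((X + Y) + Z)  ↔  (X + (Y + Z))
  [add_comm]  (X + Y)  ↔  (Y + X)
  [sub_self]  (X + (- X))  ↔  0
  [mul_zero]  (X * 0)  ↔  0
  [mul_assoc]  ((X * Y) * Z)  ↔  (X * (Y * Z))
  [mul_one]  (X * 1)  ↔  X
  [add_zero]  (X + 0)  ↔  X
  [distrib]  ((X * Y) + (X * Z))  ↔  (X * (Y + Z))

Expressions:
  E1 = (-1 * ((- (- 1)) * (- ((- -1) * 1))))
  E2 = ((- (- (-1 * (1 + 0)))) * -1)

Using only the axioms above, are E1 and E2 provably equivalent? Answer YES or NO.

step 1: mul_one (→) rewrites ((- -1) * 1) into (- -1), now (-1 * ((- (- 1)) * (- (- -1))))
step 2: mul_comm (→) rewrites ((- (- 1)) * (- (- -1))) into ((- (- -1)) * (- (- 1))), now (-1 * ((- (- -1)) * (- (- 1))))
step 3: neg_neg (→) rewrites (- (- 1)) into 1, now (-1 * ((- (- -1)) * 1))
step 4: neg_neg (→) rewrites (- (- -1)) into -1, now (-1 * (-1 * 1))
step 5: mul_one (→) rewrites (-1 * 1) into -1, now (-1 * -1)
step 6: mul_one (←) rewrites -1 into (-1 * 1), now ((-1 * 1) * -1)
step 7: neg_neg (←) rewrites (-1 * 1) into (- (- (-1 * 1))), now ((- (- (-1 * 1))) * -1)
step 8: add_zero (←) rewrites 1 into (1 + 0), which is E2

YES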